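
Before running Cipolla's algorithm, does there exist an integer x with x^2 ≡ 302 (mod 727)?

Factor out 2: 302 = 2·151. Since 727 ≡ 7 (mod 8), (2/727) = +1. Now have (151/727).
Both 151 ≡ 3 and 727 ≡ 3 (mod 4), so reciprocity gives (151/727) = -(727/151). Reduce: 727 ≡ 123 (mod 151). Now have -(123/151).
Both 123 ≡ 3 and 151 ≡ 3 (mod 4), so reciprocity gives (123/151) = -(151/123). Reduce: 151 ≡ 28 (mod 123). Now have (28/123).
Factor out 2: 28 = 2^2·7. Since 123 ≡ 3 (mod 8), (2/123) = -1, and (2/123)^2 = +1. Now have (7/123).
Both 7 ≡ 3 and 123 ≡ 3 (mod 4), so reciprocity gives (7/123) = -(123/7). Reduce: 123 ≡ 4 (mod 7). Now have -(4/7).
Factor out 2: 4 = 2^2. Since 7 ≡ 7 (mod 8), (2/7) = +1, and (2/7)^2 = +1. Now have -(1/7).
(1/7) = 1. Collecting the sign factors: -1.
(302/727) = -1, and 727 is prime, so 302 is not a quadratic residue mod 727.

no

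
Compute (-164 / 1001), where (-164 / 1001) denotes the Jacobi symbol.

-1

(-164 / 1001)
  = (837 / 1001)    [-164 ≡ 837 mod 1001]
  = (1001 / 837)    [QR: 837 ≡ 1 mod 4, sign kept]
  = (164 / 837)    [1001 ≡ 164 mod 837]
  = (41 / 837)    [837 ≡ 5 mod 8 ⇒ (2 / 837)^2 = +1]
  = (837 / 41)    [QR: 41 ≡ 1 mod 4, sign kept]
  = (17 / 41)    [837 ≡ 17 mod 41]
  = (41 / 17)    [QR: 17 ≡ 1 mod 4, sign kept]
  = (7 / 17)    [41 ≡ 7 mod 17]
  = (17 / 7)    [QR: 17 ≡ 1 mod 4, sign kept]
  = (3 / 7)    [17 ≡ 3 mod 7]
  = -(7 / 3)    [QR: both ≡ 3 mod 4, sign flips]
  = -(1 / 3)    [7 ≡ 1 mod 3]
  = -1    [(1 / 3) = 1]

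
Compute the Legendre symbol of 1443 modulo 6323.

-1

(1443/6323)
  = -(6323/1443)    [QR: both ≡ 3 mod 4, sign flips]
  = -(551/1443)    [6323 ≡ 551 mod 1443]
  = (1443/551)    [QR: both ≡ 3 mod 4, sign flips]
  = (341/551)    [1443 ≡ 341 mod 551]
  = (551/341)    [QR: 341 ≡ 1 mod 4, sign kept]
  = (210/341)    [551 ≡ 210 mod 341]
  = -(105/341)    [341 ≡ 5 mod 8 ⇒ (2/341) = -1]
  = -(341/105)    [QR: 105 ≡ 1 mod 4, sign kept]
  = -(26/105)    [341 ≡ 26 mod 105]
  = -(13/105)    [105 ≡ 1 mod 8 ⇒ (2/105) = +1]
  = -(105/13)    [QR: 13 ≡ 1 mod 4, sign kept]
  = -(1/13)    [105 ≡ 1 mod 13]
  = -1    [(1/13) = 1]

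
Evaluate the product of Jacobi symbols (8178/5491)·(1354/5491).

-1

By multiplicativity, (8178·1354/5491) = (8178/5491)·(1354/5491).
First factor (8178/5491):
Reduce the numerator: 8178 ≡ 2687 (mod 5491), so (8178/5491) = (2687/5491).
Both 2687 ≡ 3 and 5491 ≡ 3 (mod 4), so reciprocity gives (2687/5491) = -(5491/2687). Reduce: 5491 ≡ 117 (mod 2687). Now have -(117/2687).
117 ≡ 1 (mod 4), so quadratic reciprocity gives (117/2687) = (2687/117). Reduce: 2687 ≡ 113 (mod 117). Now have -(113/117).
113 ≡ 1 (mod 4), so quadratic reciprocity gives (113/117) = (117/113). Reduce: 117 ≡ 4 (mod 113). Now have -(4/113).
Factor out 2: 4 = 2^2. Since 113 ≡ 1 (mod 8), (2/113) = +1, and (2/113)^2 = +1. Now have -(1/113).
(1/113) = 1. Collecting the sign factors: -1.
Second factor (1354/5491):
Factor out 2: 1354 = 2·677. Since 5491 ≡ 3 (mod 8), (2/5491) = -1. Now have -(677/5491).
677 ≡ 1 (mod 4), so quadratic reciprocity gives (677/5491) = (5491/677). Reduce: 5491 ≡ 75 (mod 677). Now have -(75/677).
677 ≡ 1 (mod 4), so quadratic reciprocity gives (75/677) = (677/75). Reduce: 677 ≡ 2 (mod 75). Now have -(2/75).
Factor out 2: 2 = 2. Since 75 ≡ 3 (mod 8), (2/75) = -1. Now have (1/75).
(1/75) = 1. Collecting the sign factors: 1.
Product: (-1)·(1) = -1.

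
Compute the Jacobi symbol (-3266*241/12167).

By multiplicativity, (-3266·241/12167) = (-3266/12167)·(241/12167).
First factor (-3266/12167):
Reduce the numerator: -3266 ≡ 8901 (mod 12167), so (-3266/12167) = (8901/12167).
8901 ≡ 1 (mod 4), so quadratic reciprocity gives (8901/12167) = (12167/8901). Reduce: 12167 ≡ 3266 (mod 8901). Now have (3266/8901).
Factor out 2: 3266 = 2·1633. Since 8901 ≡ 5 (mod 8), (2/8901) = -1. Now have -(1633/8901).
1633 ≡ 1 (mod 4), so quadratic reciprocity gives (1633/8901) = (8901/1633). Reduce: 8901 ≡ 736 (mod 1633). Now have -(736/1633).
Factor out 2: 736 = 2^5·23. Since 1633 ≡ 1 (mod 8), (2/1633) = +1, and (2/1633)^5 = +1. Now have -(23/1633).
1633 ≡ 1 (mod 4), so quadratic reciprocity gives (23/1633) = (1633/23). Reduce: 1633 ≡ 0 (mod 23). Now have -(0/23).
The numerator is now 0 with denominator 23 > 1: the symbol is 0.
Second factor (241/12167):
241 ≡ 1 (mod 4), so quadratic reciprocity gives (241/12167) = (12167/241). Reduce: 12167 ≡ 117 (mod 241). Now have (117/241).
117 ≡ 1 (mod 4), so quadratic reciprocity gives (117/241) = (241/117). Reduce: 241 ≡ 7 (mod 117). Now have (7/117).
117 ≡ 1 (mod 4), so quadratic reciprocity gives (7/117) = (117/7). Reduce: 117 ≡ 5 (mod 7). Now have (5/7).
5 ≡ 1 (mod 4), so quadratic reciprocity gives (5/7) = (7/5). Reduce: 7 ≡ 2 (mod 5). Now have (2/5).
Factor out 2: 2 = 2. Since 5 ≡ 5 (mod 8), (2/5) = -1. Now have -(1/5).
(1/5) = 1. Collecting the sign factors: -1.
Product: (0)·(-1) = 0.

0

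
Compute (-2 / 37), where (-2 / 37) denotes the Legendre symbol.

(-2 / 37)
  = (35 / 37)    [-2 ≡ 35 mod 37]
  = (37 / 35)    [QR: 37 ≡ 1 mod 4, sign kept]
  = (2 / 35)    [37 ≡ 2 mod 35]
  = -(1 / 35)    [35 ≡ 3 mod 8 ⇒ (2 / 35) = -1]
  = -1    [(1 / 35) = 1]

-1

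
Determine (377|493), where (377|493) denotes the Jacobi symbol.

0

(377|493)
  = (493|377)    [QR: 377 ≡ 1 mod 4, sign kept]
  = (116|377)    [493 ≡ 116 mod 377]
  = (29|377)    [377 ≡ 1 mod 8 ⇒ (2|377)^2 = +1]
  = (377|29)    [QR: 29 ≡ 1 mod 4, sign kept]
  = (0|29)    [377 ≡ 0 mod 29]
  = 0    [numerator 0, gcd > 1]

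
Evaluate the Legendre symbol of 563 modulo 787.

1

(563/787)
  = -(787/563)    [QR: both ≡ 3 mod 4, sign flips]
  = -(224/563)    [787 ≡ 224 mod 563]
  = (7/563)    [563 ≡ 3 mod 8 ⇒ (2/563)^5 = -1]
  = -(563/7)    [QR: both ≡ 3 mod 4, sign flips]
  = -(3/7)    [563 ≡ 3 mod 7]
  = (7/3)    [QR: both ≡ 3 mod 4, sign flips]
  = (1/3)    [7 ≡ 1 mod 3]
  = 1    [(1/3) = 1]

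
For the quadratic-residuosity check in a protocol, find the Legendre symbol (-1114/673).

1

(-1114/673)
  = (1114/673)    [673 ≡ 1 mod 4 ⇒ (-1/673) = +1]
  = (441/673)    [1114 ≡ 441 mod 673]
  = (673/441)    [QR: 441 ≡ 1 mod 4, sign kept]
  = (232/441)    [673 ≡ 232 mod 441]
  = (29/441)    [441 ≡ 1 mod 8 ⇒ (2/441)^3 = +1]
  = (441/29)    [QR: 29 ≡ 1 mod 4, sign kept]
  = (6/29)    [441 ≡ 6 mod 29]
  = -(3/29)    [29 ≡ 5 mod 8 ⇒ (2/29) = -1]
  = -(29/3)    [QR: 29 ≡ 1 mod 4, sign kept]
  = -(2/3)    [29 ≡ 2 mod 3]
  = (1/3)    [3 ≡ 3 mod 8 ⇒ (2/3) = -1]
  = 1    [(1/3) = 1]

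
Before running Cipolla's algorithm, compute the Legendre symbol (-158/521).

-1

Reduce the numerator: -158 ≡ 363 (mod 521), so (-158/521) = (363/521).
521 ≡ 1 (mod 4), so quadratic reciprocity gives (363/521) = (521/363). Reduce: 521 ≡ 158 (mod 363). Now have (158/363).
Factor out 2: 158 = 2·79. Since 363 ≡ 3 (mod 8), (2/363) = -1. Now have -(79/363).
Both 79 ≡ 3 and 363 ≡ 3 (mod 4), so reciprocity gives (79/363) = -(363/79). Reduce: 363 ≡ 47 (mod 79). Now have (47/79).
Both 47 ≡ 3 and 79 ≡ 3 (mod 4), so reciprocity gives (47/79) = -(79/47). Reduce: 79 ≡ 32 (mod 47). Now have -(32/47).
Factor out 2: 32 = 2^5. Since 47 ≡ 7 (mod 8), (2/47) = +1, and (2/47)^5 = +1. Now have -(1/47).
(1/47) = 1. Collecting the sign factors: -1.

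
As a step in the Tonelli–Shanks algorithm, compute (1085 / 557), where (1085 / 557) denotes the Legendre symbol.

1

(1085 / 557)
  = (528 / 557)    [1085 ≡ 528 mod 557]
  = (33 / 557)    [557 ≡ 5 mod 8 ⇒ (2 / 557)^4 = +1]
  = (557 / 33)    [QR: 33 ≡ 1 mod 4, sign kept]
  = (29 / 33)    [557 ≡ 29 mod 33]
  = (33 / 29)    [QR: 29 ≡ 1 mod 4, sign kept]
  = (4 / 29)    [33 ≡ 4 mod 29]
  = (1 / 29)    [29 ≡ 5 mod 8 ⇒ (2 / 29)^2 = +1]
  = 1    [(1 / 29) = 1]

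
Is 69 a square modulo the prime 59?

no

(69/59)
  = (10/59)    [69 ≡ 10 mod 59]
  = -(5/59)    [59 ≡ 3 mod 8 ⇒ (2/59) = -1]
  = -(59/5)    [QR: 5 ≡ 1 mod 4, sign kept]
  = -(4/5)    [59 ≡ 4 mod 5]
  = -(1/5)    [5 ≡ 5 mod 8 ⇒ (2/5)^2 = +1]
  = -1    [(1/5) = 1]
(69/59) = -1, and 59 is prime, so 69 is not a quadratic residue mod 59.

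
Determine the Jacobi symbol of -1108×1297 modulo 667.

1

By multiplicativity, (-1108·1297 / 667) = (-1108 / 667)·(1297 / 667).
First factor (-1108 / 667):
Pull out -1: (-1108 / 667) = (-1 / 667)·(1108 / 667). Since 667 ≡ 3 (mod 4), (-1 / 667) = -1. Now have -(1108 / 667).
Reduce the numerator: 1108 ≡ 441 (mod 667), so (1108 / 667) = (441 / 667).
441 ≡ 1 (mod 4), so quadratic reciprocity gives (441 / 667) = (667 / 441). Reduce: 667 ≡ 226 (mod 441). Now have -(226 / 441).
Factor out 2: 226 = 2·113. Since 441 ≡ 1 (mod 8), (2 / 441) = +1. Now have -(113 / 441).
113 ≡ 1 (mod 4), so quadratic reciprocity gives (113 / 441) = (441 / 113). Reduce: 441 ≡ 102 (mod 113). Now have -(102 / 113).
Factor out 2: 102 = 2·51. Since 113 ≡ 1 (mod 8), (2 / 113) = +1. Now have -(51 / 113).
113 ≡ 1 (mod 4), so quadratic reciprocity gives (51 / 113) = (113 / 51). Reduce: 113 ≡ 11 (mod 51). Now have -(11 / 51).
Both 11 ≡ 3 and 51 ≡ 3 (mod 4), so reciprocity gives (11 / 51) = -(51 / 11). Reduce: 51 ≡ 7 (mod 11). Now have (7 / 11).
Both 7 ≡ 3 and 11 ≡ 3 (mod 4), so reciprocity gives (7 / 11) = -(11 / 7). Reduce: 11 ≡ 4 (mod 7). Now have -(4 / 7).
Factor out 2: 4 = 2^2. Since 7 ≡ 7 (mod 8), (2 / 7) = +1, and (2 / 7)^2 = +1. Now have -(1 / 7).
(1 / 7) = 1. Collecting the sign factors: -1.
Second factor (1297 / 667):
Reduce the numerator: 1297 ≡ 630 (mod 667), so (1297 / 667) = (630 / 667).
Factor out 2: 630 = 2·315. Since 667 ≡ 3 (mod 8), (2 / 667) = -1. Now have -(315 / 667).
Both 315 ≡ 3 and 667 ≡ 3 (mod 4), so reciprocity gives (315 / 667) = -(667 / 315). Reduce: 667 ≡ 37 (mod 315). Now have (37 / 315).
37 ≡ 1 (mod 4), so quadratic reciprocity gives (37 / 315) = (315 / 37). Reduce: 315 ≡ 19 (mod 37). Now have (19 / 37).
37 ≡ 1 (mod 4), so quadratic reciprocity gives (19 / 37) = (37 / 19). Reduce: 37 ≡ 18 (mod 19). Now have (18 / 19).
Factor out 2: 18 = 2·9. Since 19 ≡ 3 (mod 8), (2 / 19) = -1. Now have -(9 / 19).
9 ≡ 1 (mod 4), so quadratic reciprocity gives (9 / 19) = (19 / 9). Reduce: 19 ≡ 1 (mod 9). Now have -(1 / 9).
(1 / 9) = 1. Collecting the sign factors: -1.
Product: (-1)·(-1) = 1.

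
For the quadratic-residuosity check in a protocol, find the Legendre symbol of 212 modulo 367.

1

(212|367)
  = (53|367)    [367 ≡ 7 mod 8 ⇒ (2|367)^2 = +1]
  = (367|53)    [QR: 53 ≡ 1 mod 4, sign kept]
  = (49|53)    [367 ≡ 49 mod 53]
  = (53|49)    [QR: 49 ≡ 1 mod 4, sign kept]
  = (4|49)    [53 ≡ 4 mod 49]
  = (1|49)    [49 ≡ 1 mod 8 ⇒ (2|49)^2 = +1]
  = 1    [(1|49) = 1]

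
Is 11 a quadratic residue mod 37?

(11/37)
  = (37/11)    [QR: 37 ≡ 1 mod 4, sign kept]
  = (4/11)    [37 ≡ 4 mod 11]
  = (1/11)    [11 ≡ 3 mod 8 ⇒ (2/11)^2 = +1]
  = 1    [(1/11) = 1]
The Legendre symbol is 1, so x^2 ≡ 11 (mod 37) has solution.

yes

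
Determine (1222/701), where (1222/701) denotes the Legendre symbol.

1

(1222/701)
  = (521/701)    [1222 ≡ 521 mod 701]
  = (701/521)    [QR: 521 ≡ 1 mod 4, sign kept]
  = (180/521)    [701 ≡ 180 mod 521]
  = (45/521)    [521 ≡ 1 mod 8 ⇒ (2/521)^2 = +1]
  = (521/45)    [QR: 45 ≡ 1 mod 4, sign kept]
  = (26/45)    [521 ≡ 26 mod 45]
  = -(13/45)    [45 ≡ 5 mod 8 ⇒ (2/45) = -1]
  = -(45/13)    [QR: 13 ≡ 1 mod 4, sign kept]
  = -(6/13)    [45 ≡ 6 mod 13]
  = (3/13)    [13 ≡ 5 mod 8 ⇒ (2/13) = -1]
  = (13/3)    [QR: 13 ≡ 1 mod 4, sign kept]
  = (1/3)    [13 ≡ 1 mod 3]
  = 1    [(1/3) = 1]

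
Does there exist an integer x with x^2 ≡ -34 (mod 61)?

Reduce the numerator: -34 ≡ 27 (mod 61), so (-34/61) = (27/61).
61 ≡ 1 (mod 4), so quadratic reciprocity gives (27/61) = (61/27). Reduce: 61 ≡ 7 (mod 27). Now have (7/27).
Both 7 ≡ 3 and 27 ≡ 3 (mod 4), so reciprocity gives (7/27) = -(27/7). Reduce: 27 ≡ 6 (mod 7). Now have -(6/7).
Factor out 2: 6 = 2·3. Since 7 ≡ 7 (mod 8), (2/7) = +1. Now have -(3/7).
Both 3 ≡ 3 and 7 ≡ 3 (mod 4), so reciprocity gives (3/7) = -(7/3). Reduce: 7 ≡ 1 (mod 3). Now have (1/3).
(1/3) = 1. Collecting the sign factors: 1.
(-34/61) = 1, and 61 is prime, so -34 is a quadratic residue mod 61.

yes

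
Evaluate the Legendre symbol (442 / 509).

1

Factor out 2: 442 = 2·221. Since 509 ≡ 5 (mod 8), (2 / 509) = -1. Now have -(221 / 509).
221 ≡ 1 (mod 4), so quadratic reciprocity gives (221 / 509) = (509 / 221). Reduce: 509 ≡ 67 (mod 221). Now have -(67 / 221).
221 ≡ 1 (mod 4), so quadratic reciprocity gives (67 / 221) = (221 / 67). Reduce: 221 ≡ 20 (mod 67). Now have -(20 / 67).
Factor out 2: 20 = 2^2·5. Since 67 ≡ 3 (mod 8), (2 / 67) = -1, and (2 / 67)^2 = +1. Now have -(5 / 67).
5 ≡ 1 (mod 4), so quadratic reciprocity gives (5 / 67) = (67 / 5). Reduce: 67 ≡ 2 (mod 5). Now have -(2 / 5).
Factor out 2: 2 = 2. Since 5 ≡ 5 (mod 8), (2 / 5) = -1. Now have (1 / 5).
(1 / 5) = 1. Collecting the sign factors: 1.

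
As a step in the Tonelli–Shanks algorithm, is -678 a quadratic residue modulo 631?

no

(-678|631)
  = (584|631)    [-678 ≡ 584 mod 631]
  = (73|631)    [631 ≡ 7 mod 8 ⇒ (2|631)^3 = +1]
  = (631|73)    [QR: 73 ≡ 1 mod 4, sign kept]
  = (47|73)    [631 ≡ 47 mod 73]
  = (73|47)    [QR: 73 ≡ 1 mod 4, sign kept]
  = (26|47)    [73 ≡ 26 mod 47]
  = (13|47)    [47 ≡ 7 mod 8 ⇒ (2|47) = +1]
  = (47|13)    [QR: 13 ≡ 1 mod 4, sign kept]
  = (8|13)    [47 ≡ 8 mod 13]
  = -(1|13)    [13 ≡ 5 mod 8 ⇒ (2|13)^3 = -1]
  = -1    [(1|13) = 1]
(-678|631) = -1, and 631 is prime, so -678 is not a quadratic residue mod 631.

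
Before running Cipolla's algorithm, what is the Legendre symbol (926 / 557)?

Reduce the numerator: 926 ≡ 369 (mod 557), so (926 / 557) = (369 / 557).
369 ≡ 1 (mod 4), so quadratic reciprocity gives (369 / 557) = (557 / 369). Reduce: 557 ≡ 188 (mod 369). Now have (188 / 369).
Factor out 2: 188 = 2^2·47. Since 369 ≡ 1 (mod 8), (2 / 369) = +1, and (2 / 369)^2 = +1. Now have (47 / 369).
369 ≡ 1 (mod 4), so quadratic reciprocity gives (47 / 369) = (369 / 47). Reduce: 369 ≡ 40 (mod 47). Now have (40 / 47).
Factor out 2: 40 = 2^3·5. Since 47 ≡ 7 (mod 8), (2 / 47) = +1, and (2 / 47)^3 = +1. Now have (5 / 47).
5 ≡ 1 (mod 4), so quadratic reciprocity gives (5 / 47) = (47 / 5). Reduce: 47 ≡ 2 (mod 5). Now have (2 / 5).
Factor out 2: 2 = 2. Since 5 ≡ 5 (mod 8), (2 / 5) = -1. Now have -(1 / 5).
(1 / 5) = 1. Collecting the sign factors: -1.

-1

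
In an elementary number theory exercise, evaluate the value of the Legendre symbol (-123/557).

1

(-123/557)
  = (123/557)    [557 ≡ 1 mod 4 ⇒ (-1/557) = +1]
  = (557/123)    [QR: 557 ≡ 1 mod 4, sign kept]
  = (65/123)    [557 ≡ 65 mod 123]
  = (123/65)    [QR: 65 ≡ 1 mod 4, sign kept]
  = (58/65)    [123 ≡ 58 mod 65]
  = (29/65)    [65 ≡ 1 mod 8 ⇒ (2/65) = +1]
  = (65/29)    [QR: 29 ≡ 1 mod 4, sign kept]
  = (7/29)    [65 ≡ 7 mod 29]
  = (29/7)    [QR: 29 ≡ 1 mod 4, sign kept]
  = (1/7)    [29 ≡ 1 mod 7]
  = 1    [(1/7) = 1]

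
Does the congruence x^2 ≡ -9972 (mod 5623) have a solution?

no

Reduce the numerator: -9972 ≡ 1274 (mod 5623), so (-9972/5623) = (1274/5623).
Factor out 2: 1274 = 2·637. Since 5623 ≡ 7 (mod 8), (2/5623) = +1. Now have (637/5623).
637 ≡ 1 (mod 4), so quadratic reciprocity gives (637/5623) = (5623/637). Reduce: 5623 ≡ 527 (mod 637). Now have (527/637).
637 ≡ 1 (mod 4), so quadratic reciprocity gives (527/637) = (637/527). Reduce: 637 ≡ 110 (mod 527). Now have (110/527).
Factor out 2: 110 = 2·55. Since 527 ≡ 7 (mod 8), (2/527) = +1. Now have (55/527).
Both 55 ≡ 3 and 527 ≡ 3 (mod 4), so reciprocity gives (55/527) = -(527/55). Reduce: 527 ≡ 32 (mod 55). Now have -(32/55).
Factor out 2: 32 = 2^5. Since 55 ≡ 7 (mod 8), (2/55) = +1, and (2/55)^5 = +1. Now have -(1/55).
(1/55) = 1. Collecting the sign factors: -1.
The Legendre symbol is -1, so x^2 ≡ -9972 (mod 5623) has no solution.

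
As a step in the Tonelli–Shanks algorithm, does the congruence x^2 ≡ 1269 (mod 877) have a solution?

Reduce the numerator: 1269 ≡ 392 (mod 877), so (1269/877) = (392/877).
Factor out 2: 392 = 2^3·49. Since 877 ≡ 5 (mod 8), (2/877) = -1, and (2/877)^3 = -1. Now have -(49/877).
49 ≡ 1 (mod 4), so quadratic reciprocity gives (49/877) = (877/49). Reduce: 877 ≡ 44 (mod 49). Now have -(44/49).
Factor out 2: 44 = 2^2·11. Since 49 ≡ 1 (mod 8), (2/49) = +1, and (2/49)^2 = +1. Now have -(11/49).
49 ≡ 1 (mod 4), so quadratic reciprocity gives (11/49) = (49/11). Reduce: 49 ≡ 5 (mod 11). Now have -(5/11).
5 ≡ 1 (mod 4), so quadratic reciprocity gives (5/11) = (11/5). Reduce: 11 ≡ 1 (mod 5). Now have -(1/5).
(1/5) = 1. Collecting the sign factors: -1.
The Legendre symbol is -1, so x^2 ≡ 1269 (mod 877) has no solution.

no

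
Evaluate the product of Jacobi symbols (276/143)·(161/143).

1

By multiplicativity, (276·161/143) = (276/143)·(161/143).
First factor (276/143):
Reduce the numerator: 276 ≡ 133 (mod 143), so (276/143) = (133/143).
133 ≡ 1 (mod 4), so quadratic reciprocity gives (133/143) = (143/133). Reduce: 143 ≡ 10 (mod 133). Now have (10/133).
Factor out 2: 10 = 2·5. Since 133 ≡ 5 (mod 8), (2/133) = -1. Now have -(5/133).
5 ≡ 1 (mod 4), so quadratic reciprocity gives (5/133) = (133/5). Reduce: 133 ≡ 3 (mod 5). Now have -(3/5).
5 ≡ 1 (mod 4), so quadratic reciprocity gives (3/5) = (5/3). Reduce: 5 ≡ 2 (mod 3). Now have -(2/3).
Factor out 2: 2 = 2. Since 3 ≡ 3 (mod 8), (2/3) = -1. Now have (1/3).
(1/3) = 1. Collecting the sign factors: 1.
Second factor (161/143):
Reduce the numerator: 161 ≡ 18 (mod 143), so (161/143) = (18/143).
Factor out 2: 18 = 2·9. Since 143 ≡ 7 (mod 8), (2/143) = +1. Now have (9/143).
9 ≡ 1 (mod 4), so quadratic reciprocity gives (9/143) = (143/9). Reduce: 143 ≡ 8 (mod 9). Now have (8/9).
Factor out 2: 8 = 2^3. Since 9 ≡ 1 (mod 8), (2/9) = +1, and (2/9)^3 = +1. Now have (1/9).
(1/9) = 1. Collecting the sign factors: 1.
Product: (1)·(1) = 1.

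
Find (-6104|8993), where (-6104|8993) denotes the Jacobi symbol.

1

Reduce the numerator: -6104 ≡ 2889 (mod 8993), so (-6104|8993) = (2889|8993).
2889 ≡ 1 (mod 4), so quadratic reciprocity gives (2889|8993) = (8993|2889). Reduce: 8993 ≡ 326 (mod 2889). Now have (326|2889).
Factor out 2: 326 = 2·163. Since 2889 ≡ 1 (mod 8), (2|2889) = +1. Now have (163|2889).
2889 ≡ 1 (mod 4), so quadratic reciprocity gives (163|2889) = (2889|163). Reduce: 2889 ≡ 118 (mod 163). Now have (118|163).
Factor out 2: 118 = 2·59. Since 163 ≡ 3 (mod 8), (2|163) = -1. Now have -(59|163).
Both 59 ≡ 3 and 163 ≡ 3 (mod 4), so reciprocity gives (59|163) = -(163|59). Reduce: 163 ≡ 45 (mod 59). Now have (45|59).
45 ≡ 1 (mod 4), so quadratic reciprocity gives (45|59) = (59|45). Reduce: 59 ≡ 14 (mod 45). Now have (14|45).
Factor out 2: 14 = 2·7. Since 45 ≡ 5 (mod 8), (2|45) = -1. Now have -(7|45).
45 ≡ 1 (mod 4), so quadratic reciprocity gives (7|45) = (45|7). Reduce: 45 ≡ 3 (mod 7). Now have -(3|7).
Both 3 ≡ 3 and 7 ≡ 3 (mod 4), so reciprocity gives (3|7) = -(7|3). Reduce: 7 ≡ 1 (mod 3). Now have (1|3).
(1|3) = 1. Collecting the sign factors: 1.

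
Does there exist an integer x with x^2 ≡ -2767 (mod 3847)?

yes

Pull out -1: (-2767/3847) = (-1/3847)·(2767/3847). Since 3847 ≡ 3 (mod 4), (-1/3847) = -1. Now have -(2767/3847).
Both 2767 ≡ 3 and 3847 ≡ 3 (mod 4), so reciprocity gives (2767/3847) = -(3847/2767). Reduce: 3847 ≡ 1080 (mod 2767). Now have (1080/2767).
Factor out 2: 1080 = 2^3·135. Since 2767 ≡ 7 (mod 8), (2/2767) = +1, and (2/2767)^3 = +1. Now have (135/2767).
Both 135 ≡ 3 and 2767 ≡ 3 (mod 4), so reciprocity gives (135/2767) = -(2767/135). Reduce: 2767 ≡ 67 (mod 135). Now have -(67/135).
Both 67 ≡ 3 and 135 ≡ 3 (mod 4), so reciprocity gives (67/135) = -(135/67). Reduce: 135 ≡ 1 (mod 67). Now have (1/67).
(1/67) = 1. Collecting the sign factors: 1.
The Legendre symbol is 1, so x^2 ≡ -2767 (mod 3847) has solution.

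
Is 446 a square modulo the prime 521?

no

(446|521)
  = (223|521)    [521 ≡ 1 mod 8 ⇒ (2|521) = +1]
  = (521|223)    [QR: 521 ≡ 1 mod 4, sign kept]
  = (75|223)    [521 ≡ 75 mod 223]
  = -(223|75)    [QR: both ≡ 3 mod 4, sign flips]
  = -(73|75)    [223 ≡ 73 mod 75]
  = -(75|73)    [QR: 73 ≡ 1 mod 4, sign kept]
  = -(2|73)    [75 ≡ 2 mod 73]
  = -(1|73)    [73 ≡ 1 mod 8 ⇒ (2|73) = +1]
  = -1    [(1|73) = 1]
(446|521) = -1, and 521 is prime, so 446 is not a quadratic residue mod 521.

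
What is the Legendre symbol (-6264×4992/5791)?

1

By multiplicativity, (-6264·4992/5791) = (-6264/5791)·(4992/5791).
First factor (-6264/5791):
Pull out -1: (-6264/5791) = (-1/5791)·(6264/5791). Since 5791 ≡ 3 (mod 4), (-1/5791) = -1. Now have -(6264/5791).
Reduce the numerator: 6264 ≡ 473 (mod 5791), so (6264/5791) = (473/5791).
473 ≡ 1 (mod 4), so quadratic reciprocity gives (473/5791) = (5791/473). Reduce: 5791 ≡ 115 (mod 473). Now have -(115/473).
473 ≡ 1 (mod 4), so quadratic reciprocity gives (115/473) = (473/115). Reduce: 473 ≡ 13 (mod 115). Now have -(13/115).
13 ≡ 1 (mod 4), so quadratic reciprocity gives (13/115) = (115/13). Reduce: 115 ≡ 11 (mod 13). Now have -(11/13).
13 ≡ 1 (mod 4), so quadratic reciprocity gives (11/13) = (13/11). Reduce: 13 ≡ 2 (mod 11). Now have -(2/11).
Factor out 2: 2 = 2. Since 11 ≡ 3 (mod 8), (2/11) = -1. Now have (1/11).
(1/11) = 1. Collecting the sign factors: 1.
Second factor (4992/5791):
Factor out 2: 4992 = 2^7·39. Since 5791 ≡ 7 (mod 8), (2/5791) = +1, and (2/5791)^7 = +1. Now have (39/5791).
Both 39 ≡ 3 and 5791 ≡ 3 (mod 4), so reciprocity gives (39/5791) = -(5791/39). Reduce: 5791 ≡ 19 (mod 39). Now have -(19/39).
Both 19 ≡ 3 and 39 ≡ 3 (mod 4), so reciprocity gives (19/39) = -(39/19). Reduce: 39 ≡ 1 (mod 19). Now have (1/19).
(1/19) = 1. Collecting the sign factors: 1.
Product: (1)·(1) = 1.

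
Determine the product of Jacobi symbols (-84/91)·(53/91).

0

By multiplicativity, (-84·53/91) = (-84/91)·(53/91).
First factor (-84/91):
Reduce the numerator: -84 ≡ 7 (mod 91), so (-84/91) = (7/91).
Both 7 ≡ 3 and 91 ≡ 3 (mod 4), so reciprocity gives (7/91) = -(91/7). Reduce: 91 ≡ 0 (mod 7). Now have -(0/7).
The numerator is now 0 with denominator 7 > 1: the symbol is 0.
Second factor (53/91):
53 ≡ 1 (mod 4), so quadratic reciprocity gives (53/91) = (91/53). Reduce: 91 ≡ 38 (mod 53). Now have (38/53).
Factor out 2: 38 = 2·19. Since 53 ≡ 5 (mod 8), (2/53) = -1. Now have -(19/53).
53 ≡ 1 (mod 4), so quadratic reciprocity gives (19/53) = (53/19). Reduce: 53 ≡ 15 (mod 19). Now have -(15/19).
Both 15 ≡ 3 and 19 ≡ 3 (mod 4), so reciprocity gives (15/19) = -(19/15). Reduce: 19 ≡ 4 (mod 15). Now have (4/15).
Factor out 2: 4 = 2^2. Since 15 ≡ 7 (mod 8), (2/15) = +1, and (2/15)^2 = +1. Now have (1/15).
(1/15) = 1. Collecting the sign factors: 1.
Product: (0)·(1) = 0.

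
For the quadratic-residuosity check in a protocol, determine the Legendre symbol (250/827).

(250/827)
  = -(125/827)    [827 ≡ 3 mod 8 ⇒ (2/827) = -1]
  = -(827/125)    [QR: 125 ≡ 1 mod 4, sign kept]
  = -(77/125)    [827 ≡ 77 mod 125]
  = -(125/77)    [QR: 77 ≡ 1 mod 4, sign kept]
  = -(48/77)    [125 ≡ 48 mod 77]
  = -(3/77)    [77 ≡ 5 mod 8 ⇒ (2/77)^4 = +1]
  = -(77/3)    [QR: 77 ≡ 1 mod 4, sign kept]
  = -(2/3)    [77 ≡ 2 mod 3]
  = (1/3)    [3 ≡ 3 mod 8 ⇒ (2/3) = -1]
  = 1    [(1/3) = 1]

1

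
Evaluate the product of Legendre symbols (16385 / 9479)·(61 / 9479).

By multiplicativity, (16385·61 / 9479) = (16385 / 9479)·(61 / 9479).
First factor (16385 / 9479):
(16385 / 9479)
  = (6906 / 9479)    [16385 ≡ 6906 mod 9479]
  = (3453 / 9479)    [9479 ≡ 7 mod 8 ⇒ (2 / 9479) = +1]
  = (9479 / 3453)    [QR: 3453 ≡ 1 mod 4, sign kept]
  = (2573 / 3453)    [9479 ≡ 2573 mod 3453]
  = (3453 / 2573)    [QR: 2573 ≡ 1 mod 4, sign kept]
  = (880 / 2573)    [3453 ≡ 880 mod 2573]
  = (55 / 2573)    [2573 ≡ 5 mod 8 ⇒ (2 / 2573)^4 = +1]
  = (2573 / 55)    [QR: 2573 ≡ 1 mod 4, sign kept]
  = (43 / 55)    [2573 ≡ 43 mod 55]
  = -(55 / 43)    [QR: both ≡ 3 mod 4, sign flips]
  = -(12 / 43)    [55 ≡ 12 mod 43]
  = -(3 / 43)    [43 ≡ 3 mod 8 ⇒ (2 / 43)^2 = +1]
  = (43 / 3)    [QR: both ≡ 3 mod 4, sign flips]
  = (1 / 3)    [43 ≡ 1 mod 3]
  = 1    [(1 / 3) = 1]
Second factor (61 / 9479):
(61 / 9479)
  = (9479 / 61)    [QR: 61 ≡ 1 mod 4, sign kept]
  = (24 / 61)    [9479 ≡ 24 mod 61]
  = -(3 / 61)    [61 ≡ 5 mod 8 ⇒ (2 / 61)^3 = -1]
  = -(61 / 3)    [QR: 61 ≡ 1 mod 4, sign kept]
  = -(1 / 3)    [61 ≡ 1 mod 3]
  = -1    [(1 / 3) = 1]
Product: (1)·(-1) = -1.

-1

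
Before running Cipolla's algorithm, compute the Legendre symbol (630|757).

(630|757)
  = -(315|757)    [757 ≡ 5 mod 8 ⇒ (2|757) = -1]
  = -(757|315)    [QR: 757 ≡ 1 mod 4, sign kept]
  = -(127|315)    [757 ≡ 127 mod 315]
  = (315|127)    [QR: both ≡ 3 mod 4, sign flips]
  = (61|127)    [315 ≡ 61 mod 127]
  = (127|61)    [QR: 61 ≡ 1 mod 4, sign kept]
  = (5|61)    [127 ≡ 5 mod 61]
  = (61|5)    [QR: 5 ≡ 1 mod 4, sign kept]
  = (1|5)    [61 ≡ 1 mod 5]
  = 1    [(1|5) = 1]

1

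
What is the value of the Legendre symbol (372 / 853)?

1

Factor out 2: 372 = 2^2·93. Since 853 ≡ 5 (mod 8), (2 / 853) = -1, and (2 / 853)^2 = +1. Now have (93 / 853).
93 ≡ 1 (mod 4), so quadratic reciprocity gives (93 / 853) = (853 / 93). Reduce: 853 ≡ 16 (mod 93). Now have (16 / 93).
Factor out 2: 16 = 2^4. Since 93 ≡ 5 (mod 8), (2 / 93) = -1, and (2 / 93)^4 = +1. Now have (1 / 93).
(1 / 93) = 1. Collecting the sign factors: 1.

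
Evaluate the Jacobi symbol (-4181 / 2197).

-1

Reduce the numerator: -4181 ≡ 213 (mod 2197), so (-4181 / 2197) = (213 / 2197).
213 ≡ 1 (mod 4), so quadratic reciprocity gives (213 / 2197) = (2197 / 213). Reduce: 2197 ≡ 67 (mod 213). Now have (67 / 213).
213 ≡ 1 (mod 4), so quadratic reciprocity gives (67 / 213) = (213 / 67). Reduce: 213 ≡ 12 (mod 67). Now have (12 / 67).
Factor out 2: 12 = 2^2·3. Since 67 ≡ 3 (mod 8), (2 / 67) = -1, and (2 / 67)^2 = +1. Now have (3 / 67).
Both 3 ≡ 3 and 67 ≡ 3 (mod 4), so reciprocity gives (3 / 67) = -(67 / 3). Reduce: 67 ≡ 1 (mod 3). Now have -(1 / 3).
(1 / 3) = 1. Collecting the sign factors: -1.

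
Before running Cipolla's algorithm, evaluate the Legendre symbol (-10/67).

-1

(-10/67)
  = (57/67)    [-10 ≡ 57 mod 67]
  = (67/57)    [QR: 57 ≡ 1 mod 4, sign kept]
  = (10/57)    [67 ≡ 10 mod 57]
  = (5/57)    [57 ≡ 1 mod 8 ⇒ (2/57) = +1]
  = (57/5)    [QR: 5 ≡ 1 mod 4, sign kept]
  = (2/5)    [57 ≡ 2 mod 5]
  = -(1/5)    [5 ≡ 5 mod 8 ⇒ (2/5) = -1]
  = -1    [(1/5) = 1]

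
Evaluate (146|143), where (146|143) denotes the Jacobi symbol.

(146|143)
  = (3|143)    [146 ≡ 3 mod 143]
  = -(143|3)    [QR: both ≡ 3 mod 4, sign flips]
  = -(2|3)    [143 ≡ 2 mod 3]
  = (1|3)    [3 ≡ 3 mod 8 ⇒ (2|3) = -1]
  = 1    [(1|3) = 1]

1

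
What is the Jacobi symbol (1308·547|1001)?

By multiplicativity, (1308·547|1001) = (1308|1001)·(547|1001).
First factor (1308|1001):
(1308|1001)
  = (307|1001)    [1308 ≡ 307 mod 1001]
  = (1001|307)    [QR: 1001 ≡ 1 mod 4, sign kept]
  = (80|307)    [1001 ≡ 80 mod 307]
  = (5|307)    [307 ≡ 3 mod 8 ⇒ (2|307)^4 = +1]
  = (307|5)    [QR: 5 ≡ 1 mod 4, sign kept]
  = (2|5)    [307 ≡ 2 mod 5]
  = -(1|5)    [5 ≡ 5 mod 8 ⇒ (2|5) = -1]
  = -1    [(1|5) = 1]
Second factor (547|1001):
(547|1001)
  = (1001|547)    [QR: 1001 ≡ 1 mod 4, sign kept]
  = (454|547)    [1001 ≡ 454 mod 547]
  = -(227|547)    [547 ≡ 3 mod 8 ⇒ (2|547) = -1]
  = (547|227)    [QR: both ≡ 3 mod 4, sign flips]
  = (93|227)    [547 ≡ 93 mod 227]
  = (227|93)    [QR: 93 ≡ 1 mod 4, sign kept]
  = (41|93)    [227 ≡ 41 mod 93]
  = (93|41)    [QR: 41 ≡ 1 mod 4, sign kept]
  = (11|41)    [93 ≡ 11 mod 41]
  = (41|11)    [QR: 41 ≡ 1 mod 4, sign kept]
  = (8|11)    [41 ≡ 8 mod 11]
  = -(1|11)    [11 ≡ 3 mod 8 ⇒ (2|11)^3 = -1]
  = -1    [(1|11) = 1]
Product: (-1)·(-1) = 1.

1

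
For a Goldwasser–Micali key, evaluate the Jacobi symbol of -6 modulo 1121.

Reduce the numerator: -6 ≡ 1115 (mod 1121), so (-6|1121) = (1115|1121).
1121 ≡ 1 (mod 4), so quadratic reciprocity gives (1115|1121) = (1121|1115). Reduce: 1121 ≡ 6 (mod 1115). Now have (6|1115).
Factor out 2: 6 = 2·3. Since 1115 ≡ 3 (mod 8), (2|1115) = -1. Now have -(3|1115).
Both 3 ≡ 3 and 1115 ≡ 3 (mod 4), so reciprocity gives (3|1115) = -(1115|3). Reduce: 1115 ≡ 2 (mod 3). Now have (2|3).
Factor out 2: 2 = 2. Since 3 ≡ 3 (mod 8), (2|3) = -1. Now have -(1|3).
(1|3) = 1. Collecting the sign factors: -1.

-1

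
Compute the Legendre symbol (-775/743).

-1

(-775/743)
  = -(775/743)    [743 ≡ 3 mod 4 ⇒ (-1/743) = -1]
  = -(32/743)    [775 ≡ 32 mod 743]
  = -(1/743)    [743 ≡ 7 mod 8 ⇒ (2/743)^5 = +1]
  = -1    [(1/743) = 1]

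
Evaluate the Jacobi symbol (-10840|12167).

1

Pull out -1: (-10840|12167) = (-1|12167)·(10840|12167). Since 12167 ≡ 3 (mod 4), (-1|12167) = -1. Now have -(10840|12167).
Factor out 2: 10840 = 2^3·1355. Since 12167 ≡ 7 (mod 8), (2|12167) = +1, and (2|12167)^3 = +1. Now have -(1355|12167).
Both 1355 ≡ 3 and 12167 ≡ 3 (mod 4), so reciprocity gives (1355|12167) = -(12167|1355). Reduce: 12167 ≡ 1327 (mod 1355). Now have (1327|1355).
Both 1327 ≡ 3 and 1355 ≡ 3 (mod 4), so reciprocity gives (1327|1355) = -(1355|1327). Reduce: 1355 ≡ 28 (mod 1327). Now have -(28|1327).
Factor out 2: 28 = 2^2·7. Since 1327 ≡ 7 (mod 8), (2|1327) = +1, and (2|1327)^2 = +1. Now have -(7|1327).
Both 7 ≡ 3 and 1327 ≡ 3 (mod 4), so reciprocity gives (7|1327) = -(1327|7). Reduce: 1327 ≡ 4 (mod 7). Now have (4|7).
Factor out 2: 4 = 2^2. Since 7 ≡ 7 (mod 8), (2|7) = +1, and (2|7)^2 = +1. Now have (1|7).
(1|7) = 1. Collecting the sign factors: 1.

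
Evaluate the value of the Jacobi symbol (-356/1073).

Reduce the numerator: -356 ≡ 717 (mod 1073), so (-356/1073) = (717/1073).
717 ≡ 1 (mod 4), so quadratic reciprocity gives (717/1073) = (1073/717). Reduce: 1073 ≡ 356 (mod 717). Now have (356/717).
Factor out 2: 356 = 2^2·89. Since 717 ≡ 5 (mod 8), (2/717) = -1, and (2/717)^2 = +1. Now have (89/717).
89 ≡ 1 (mod 4), so quadratic reciprocity gives (89/717) = (717/89). Reduce: 717 ≡ 5 (mod 89). Now have (5/89).
5 ≡ 1 (mod 4), so quadratic reciprocity gives (5/89) = (89/5). Reduce: 89 ≡ 4 (mod 5). Now have (4/5).
Factor out 2: 4 = 2^2. Since 5 ≡ 5 (mod 8), (2/5) = -1, and (2/5)^2 = +1. Now have (1/5).
(1/5) = 1. Collecting the sign factors: 1.

1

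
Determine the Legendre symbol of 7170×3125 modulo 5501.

By multiplicativity, (7170·3125|5501) = (7170|5501)·(3125|5501).
First factor (7170|5501):
(7170|5501)
  = (1669|5501)    [7170 ≡ 1669 mod 5501]
  = (5501|1669)    [QR: 1669 ≡ 1 mod 4, sign kept]
  = (494|1669)    [5501 ≡ 494 mod 1669]
  = -(247|1669)    [1669 ≡ 5 mod 8 ⇒ (2|1669) = -1]
  = -(1669|247)    [QR: 1669 ≡ 1 mod 4, sign kept]
  = -(187|247)    [1669 ≡ 187 mod 247]
  = (247|187)    [QR: both ≡ 3 mod 4, sign flips]
  = (60|187)    [247 ≡ 60 mod 187]
  = (15|187)    [187 ≡ 3 mod 8 ⇒ (2|187)^2 = +1]
  = -(187|15)    [QR: both ≡ 3 mod 4, sign flips]
  = -(7|15)    [187 ≡ 7 mod 15]
  = (15|7)    [QR: both ≡ 3 mod 4, sign flips]
  = (1|7)    [15 ≡ 1 mod 7]
  = 1    [(1|7) = 1]
Second factor (3125|5501):
(3125|5501)
  = (5501|3125)    [QR: 3125 ≡ 1 mod 4, sign kept]
  = (2376|3125)    [5501 ≡ 2376 mod 3125]
  = -(297|3125)    [3125 ≡ 5 mod 8 ⇒ (2|3125)^3 = -1]
  = -(3125|297)    [QR: 297 ≡ 1 mod 4, sign kept]
  = -(155|297)    [3125 ≡ 155 mod 297]
  = -(297|155)    [QR: 297 ≡ 1 mod 4, sign kept]
  = -(142|155)    [297 ≡ 142 mod 155]
  = (71|155)    [155 ≡ 3 mod 8 ⇒ (2|155) = -1]
  = -(155|71)    [QR: both ≡ 3 mod 4, sign flips]
  = -(13|71)    [155 ≡ 13 mod 71]
  = -(71|13)    [QR: 13 ≡ 1 mod 4, sign kept]
  = -(6|13)    [71 ≡ 6 mod 13]
  = (3|13)    [13 ≡ 5 mod 8 ⇒ (2|13) = -1]
  = (13|3)    [QR: 13 ≡ 1 mod 4, sign kept]
  = (1|3)    [13 ≡ 1 mod 3]
  = 1    [(1|3) = 1]
Product: (1)·(1) = 1.

1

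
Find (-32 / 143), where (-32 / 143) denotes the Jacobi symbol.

-1

Reduce the numerator: -32 ≡ 111 (mod 143), so (-32 / 143) = (111 / 143).
Both 111 ≡ 3 and 143 ≡ 3 (mod 4), so reciprocity gives (111 / 143) = -(143 / 111). Reduce: 143 ≡ 32 (mod 111). Now have -(32 / 111).
Factor out 2: 32 = 2^5. Since 111 ≡ 7 (mod 8), (2 / 111) = +1, and (2 / 111)^5 = +1. Now have -(1 / 111).
(1 / 111) = 1. Collecting the sign factors: -1.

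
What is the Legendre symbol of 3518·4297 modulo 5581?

By multiplicativity, (3518·4297|5581) = (3518|5581)·(4297|5581).
First factor (3518|5581):
(3518|5581)
  = -(1759|5581)    [5581 ≡ 5 mod 8 ⇒ (2|5581) = -1]
  = -(5581|1759)    [QR: 5581 ≡ 1 mod 4, sign kept]
  = -(304|1759)    [5581 ≡ 304 mod 1759]
  = -(19|1759)    [1759 ≡ 7 mod 8 ⇒ (2|1759)^4 = +1]
  = (1759|19)    [QR: both ≡ 3 mod 4, sign flips]
  = (11|19)    [1759 ≡ 11 mod 19]
  = -(19|11)    [QR: both ≡ 3 mod 4, sign flips]
  = -(8|11)    [19 ≡ 8 mod 11]
  = (1|11)    [11 ≡ 3 mod 8 ⇒ (2|11)^3 = -1]
  = 1    [(1|11) = 1]
Second factor (4297|5581):
(4297|5581)
  = (5581|4297)    [QR: 4297 ≡ 1 mod 4, sign kept]
  = (1284|4297)    [5581 ≡ 1284 mod 4297]
  = (321|4297)    [4297 ≡ 1 mod 8 ⇒ (2|4297)^2 = +1]
  = (4297|321)    [QR: 321 ≡ 1 mod 4, sign kept]
  = (124|321)    [4297 ≡ 124 mod 321]
  = (31|321)    [321 ≡ 1 mod 8 ⇒ (2|321)^2 = +1]
  = (321|31)    [QR: 321 ≡ 1 mod 4, sign kept]
  = (11|31)    [321 ≡ 11 mod 31]
  = -(31|11)    [QR: both ≡ 3 mod 4, sign flips]
  = -(9|11)    [31 ≡ 9 mod 11]
  = -(11|9)    [QR: 9 ≡ 1 mod 4, sign kept]
  = -(2|9)    [11 ≡ 2 mod 9]
  = -(1|9)    [9 ≡ 1 mod 8 ⇒ (2|9) = +1]
  = -1    [(1|9) = 1]
Product: (1)·(-1) = -1.

-1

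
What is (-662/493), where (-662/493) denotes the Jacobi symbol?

(-662/493)
  = (662/493)    [493 ≡ 1 mod 4 ⇒ (-1/493) = +1]
  = (169/493)    [662 ≡ 169 mod 493]
  = (493/169)    [QR: 169 ≡ 1 mod 4, sign kept]
  = (155/169)    [493 ≡ 155 mod 169]
  = (169/155)    [QR: 169 ≡ 1 mod 4, sign kept]
  = (14/155)    [169 ≡ 14 mod 155]
  = -(7/155)    [155 ≡ 3 mod 8 ⇒ (2/155) = -1]
  = (155/7)    [QR: both ≡ 3 mod 4, sign flips]
  = (1/7)    [155 ≡ 1 mod 7]
  = 1    [(1/7) = 1]

1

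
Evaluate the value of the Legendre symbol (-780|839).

1

(-780|839)
  = -(780|839)    [839 ≡ 3 mod 4 ⇒ (-1|839) = -1]
  = -(195|839)    [839 ≡ 7 mod 8 ⇒ (2|839)^2 = +1]
  = (839|195)    [QR: both ≡ 3 mod 4, sign flips]
  = (59|195)    [839 ≡ 59 mod 195]
  = -(195|59)    [QR: both ≡ 3 mod 4, sign flips]
  = -(18|59)    [195 ≡ 18 mod 59]
  = (9|59)    [59 ≡ 3 mod 8 ⇒ (2|59) = -1]
  = (59|9)    [QR: 9 ≡ 1 mod 4, sign kept]
  = (5|9)    [59 ≡ 5 mod 9]
  = (9|5)    [QR: 5 ≡ 1 mod 4, sign kept]
  = (4|5)    [9 ≡ 4 mod 5]
  = (1|5)    [5 ≡ 5 mod 8 ⇒ (2|5)^2 = +1]
  = 1    [(1|5) = 1]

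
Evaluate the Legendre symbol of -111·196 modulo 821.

By multiplicativity, (-111·196|821) = (-111|821)·(196|821).
First factor (-111|821):
Reduce the numerator: -111 ≡ 710 (mod 821), so (-111|821) = (710|821).
Factor out 2: 710 = 2·355. Since 821 ≡ 5 (mod 8), (2|821) = -1. Now have -(355|821).
821 ≡ 1 (mod 4), so quadratic reciprocity gives (355|821) = (821|355). Reduce: 821 ≡ 111 (mod 355). Now have -(111|355).
Both 111 ≡ 3 and 355 ≡ 3 (mod 4), so reciprocity gives (111|355) = -(355|111). Reduce: 355 ≡ 22 (mod 111). Now have (22|111).
Factor out 2: 22 = 2·11. Since 111 ≡ 7 (mod 8), (2|111) = +1. Now have (11|111).
Both 11 ≡ 3 and 111 ≡ 3 (mod 4), so reciprocity gives (11|111) = -(111|11). Reduce: 111 ≡ 1 (mod 11). Now have -(1|11).
(1|11) = 1. Collecting the sign factors: -1.
Second factor (196|821):
Factor out 2: 196 = 2^2·49. Since 821 ≡ 5 (mod 8), (2|821) = -1, and (2|821)^2 = +1. Now have (49|821).
49 ≡ 1 (mod 4), so quadratic reciprocity gives (49|821) = (821|49). Reduce: 821 ≡ 37 (mod 49). Now have (37|49).
37 ≡ 1 (mod 4), so quadratic reciprocity gives (37|49) = (49|37). Reduce: 49 ≡ 12 (mod 37). Now have (12|37).
Factor out 2: 12 = 2^2·3. Since 37 ≡ 5 (mod 8), (2|37) = -1, and (2|37)^2 = +1. Now have (3|37).
37 ≡ 1 (mod 4), so quadratic reciprocity gives (3|37) = (37|3). Reduce: 37 ≡ 1 (mod 3). Now have (1|3).
(1|3) = 1. Collecting the sign factors: 1.
Product: (-1)·(1) = -1.

-1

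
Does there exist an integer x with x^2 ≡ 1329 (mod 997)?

Reduce the numerator: 1329 ≡ 332 (mod 997), so (1329|997) = (332|997).
Factor out 2: 332 = 2^2·83. Since 997 ≡ 5 (mod 8), (2|997) = -1, and (2|997)^2 = +1. Now have (83|997).
997 ≡ 1 (mod 4), so quadratic reciprocity gives (83|997) = (997|83). Reduce: 997 ≡ 1 (mod 83). Now have (1|83).
(1|83) = 1. Collecting the sign factors: 1.
(1329|997) = 1, and 997 is prime, so 1329 is a quadratic residue mod 997.

yes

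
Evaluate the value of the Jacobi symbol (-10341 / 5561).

1

(-10341 / 5561)
  = (781 / 5561)    [-10341 ≡ 781 mod 5561]
  = (5561 / 781)    [QR: 781 ≡ 1 mod 4, sign kept]
  = (94 / 781)    [5561 ≡ 94 mod 781]
  = -(47 / 781)    [781 ≡ 5 mod 8 ⇒ (2 / 781) = -1]
  = -(781 / 47)    [QR: 781 ≡ 1 mod 4, sign kept]
  = -(29 / 47)    [781 ≡ 29 mod 47]
  = -(47 / 29)    [QR: 29 ≡ 1 mod 4, sign kept]
  = -(18 / 29)    [47 ≡ 18 mod 29]
  = (9 / 29)    [29 ≡ 5 mod 8 ⇒ (2 / 29) = -1]
  = (29 / 9)    [QR: 9 ≡ 1 mod 4, sign kept]
  = (2 / 9)    [29 ≡ 2 mod 9]
  = (1 / 9)    [9 ≡ 1 mod 8 ⇒ (2 / 9) = +1]
  = 1    [(1 / 9) = 1]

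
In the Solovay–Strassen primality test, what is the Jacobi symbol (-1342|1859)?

0

Reduce the numerator: -1342 ≡ 517 (mod 1859), so (-1342|1859) = (517|1859).
517 ≡ 1 (mod 4), so quadratic reciprocity gives (517|1859) = (1859|517). Reduce: 1859 ≡ 308 (mod 517). Now have (308|517).
Factor out 2: 308 = 2^2·77. Since 517 ≡ 5 (mod 8), (2|517) = -1, and (2|517)^2 = +1. Now have (77|517).
77 ≡ 1 (mod 4), so quadratic reciprocity gives (77|517) = (517|77). Reduce: 517 ≡ 55 (mod 77). Now have (55|77).
77 ≡ 1 (mod 4), so quadratic reciprocity gives (55|77) = (77|55). Reduce: 77 ≡ 22 (mod 55). Now have (22|55).
Factor out 2: 22 = 2·11. Since 55 ≡ 7 (mod 8), (2|55) = +1. Now have (11|55).
Both 11 ≡ 3 and 55 ≡ 3 (mod 4), so reciprocity gives (11|55) = -(55|11). Reduce: 55 ≡ 0 (mod 11). Now have -(0|11).
The numerator is now 0 with denominator 11 > 1: the symbol is 0.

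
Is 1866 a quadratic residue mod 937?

(1866/937)
  = (929/937)    [1866 ≡ 929 mod 937]
  = (937/929)    [QR: 929 ≡ 1 mod 4, sign kept]
  = (8/929)    [937 ≡ 8 mod 929]
  = (1/929)    [929 ≡ 1 mod 8 ⇒ (2/929)^3 = +1]
  = 1    [(1/929) = 1]
The Legendre symbol is 1, so x^2 ≡ 1866 (mod 937) has solution.

yes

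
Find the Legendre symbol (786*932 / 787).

By multiplicativity, (786·932 / 787) = (786 / 787)·(932 / 787).
First factor (786 / 787):
Factor out 2: 786 = 2·393. Since 787 ≡ 3 (mod 8), (2 / 787) = -1. Now have -(393 / 787).
393 ≡ 1 (mod 4), so quadratic reciprocity gives (393 / 787) = (787 / 393). Reduce: 787 ≡ 1 (mod 393). Now have -(1 / 393).
(1 / 393) = 1. Collecting the sign factors: -1.
Second factor (932 / 787):
Reduce the numerator: 932 ≡ 145 (mod 787), so (932 / 787) = (145 / 787).
145 ≡ 1 (mod 4), so quadratic reciprocity gives (145 / 787) = (787 / 145). Reduce: 787 ≡ 62 (mod 145). Now have (62 / 145).
Factor out 2: 62 = 2·31. Since 145 ≡ 1 (mod 8), (2 / 145) = +1. Now have (31 / 145).
145 ≡ 1 (mod 4), so quadratic reciprocity gives (31 / 145) = (145 / 31). Reduce: 145 ≡ 21 (mod 31). Now have (21 / 31).
21 ≡ 1 (mod 4), so quadratic reciprocity gives (21 / 31) = (31 / 21). Reduce: 31 ≡ 10 (mod 21). Now have (10 / 21).
Factor out 2: 10 = 2·5. Since 21 ≡ 5 (mod 8), (2 / 21) = -1. Now have -(5 / 21).
5 ≡ 1 (mod 4), so quadratic reciprocity gives (5 / 21) = (21 / 5). Reduce: 21 ≡ 1 (mod 5). Now have -(1 / 5).
(1 / 5) = 1. Collecting the sign factors: -1.
Product: (-1)·(-1) = 1.

1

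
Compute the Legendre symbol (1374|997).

(1374|997)
  = (377|997)    [1374 ≡ 377 mod 997]
  = (997|377)    [QR: 377 ≡ 1 mod 4, sign kept]
  = (243|377)    [997 ≡ 243 mod 377]
  = (377|243)    [QR: 377 ≡ 1 mod 4, sign kept]
  = (134|243)    [377 ≡ 134 mod 243]
  = -(67|243)    [243 ≡ 3 mod 8 ⇒ (2|243) = -1]
  = (243|67)    [QR: both ≡ 3 mod 4, sign flips]
  = (42|67)    [243 ≡ 42 mod 67]
  = -(21|67)    [67 ≡ 3 mod 8 ⇒ (2|67) = -1]
  = -(67|21)    [QR: 21 ≡ 1 mod 4, sign kept]
  = -(4|21)    [67 ≡ 4 mod 21]
  = -(1|21)    [21 ≡ 5 mod 8 ⇒ (2|21)^2 = +1]
  = -1    [(1|21) = 1]

-1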